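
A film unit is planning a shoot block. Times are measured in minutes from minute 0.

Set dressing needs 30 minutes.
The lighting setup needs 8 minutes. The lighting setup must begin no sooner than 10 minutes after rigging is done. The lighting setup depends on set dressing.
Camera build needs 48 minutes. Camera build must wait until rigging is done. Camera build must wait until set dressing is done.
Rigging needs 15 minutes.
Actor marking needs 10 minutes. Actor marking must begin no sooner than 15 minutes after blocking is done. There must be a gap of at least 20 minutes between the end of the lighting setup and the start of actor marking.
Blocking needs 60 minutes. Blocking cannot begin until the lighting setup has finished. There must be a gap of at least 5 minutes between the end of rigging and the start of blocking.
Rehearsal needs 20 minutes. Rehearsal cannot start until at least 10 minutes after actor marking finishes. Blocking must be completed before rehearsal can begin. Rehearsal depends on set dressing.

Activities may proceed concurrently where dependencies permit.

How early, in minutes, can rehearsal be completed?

Nothing blocks set dressing, so it runs from minute 0 to minute 30.
Rigging has no prerequisites, so it starts at minute 0 and finishes at minute 15.
The lighting setup has to wait for rigging (finishes minute 15, plus 10-minute gap → minute 25); set dressing (finishes minute 30). The latest of these is minute 30, so the lighting setup runs minute 30 to 30 + 8 = minute 38.
Blocking needs all of the lighting setup (finishes minute 38); rigging (finishes minute 15, plus 5-minute gap → minute 20). That puts its earliest start at minute 38; it finishes at 38 + 60 = minute 98.
Actor marking cannot start until blocking (finishes minute 98, plus 15-minute gap → minute 113); the lighting setup (finishes minute 38, plus 20-minute gap → minute 58). The controlling bound is minute 113, so actor marking finishes at 113 + 10 = minute 123.
Rehearsal has to wait for actor marking (finishes minute 123, plus 10-minute gap → minute 133); blocking (finishes minute 98); set dressing (finishes minute 30). The latest of these is minute 133, so rehearsal runs minute 133 to 133 + 20 = minute 153.

153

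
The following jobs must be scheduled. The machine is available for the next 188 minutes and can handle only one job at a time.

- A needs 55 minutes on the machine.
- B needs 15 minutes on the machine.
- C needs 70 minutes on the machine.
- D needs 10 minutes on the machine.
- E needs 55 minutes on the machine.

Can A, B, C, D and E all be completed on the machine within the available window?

Running back to back, the jobs need 55 + 15 + 70 + 10 + 55 = 205 minutes on the machine.
Since 205 > 188, they cannot all fit.

No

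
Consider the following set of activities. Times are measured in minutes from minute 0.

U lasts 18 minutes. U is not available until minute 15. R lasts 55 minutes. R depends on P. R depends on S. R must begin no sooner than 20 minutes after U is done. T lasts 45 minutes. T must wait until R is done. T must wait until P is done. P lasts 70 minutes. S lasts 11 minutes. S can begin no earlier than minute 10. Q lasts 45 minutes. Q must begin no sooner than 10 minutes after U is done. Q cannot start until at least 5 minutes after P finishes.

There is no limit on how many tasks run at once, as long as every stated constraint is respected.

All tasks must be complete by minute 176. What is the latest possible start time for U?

38

Q must finish by minute 176; it takes 45 minutes, so it must start by 176 − 45 = minute 131.
To finish by minute 176, T (duration 45) must start no later than minute 131.
R feeds into T (must start by minute 131); so R must finish by minute 131 and therefore start by minute 76.
For U: Q (must start by minute 131, minus 10-minute gap → minute 121); R (must start by minute 76, minus 20-minute gap → minute 56). The most restrictive is minute 56; with an 18-minute duration, U must start by minute 38.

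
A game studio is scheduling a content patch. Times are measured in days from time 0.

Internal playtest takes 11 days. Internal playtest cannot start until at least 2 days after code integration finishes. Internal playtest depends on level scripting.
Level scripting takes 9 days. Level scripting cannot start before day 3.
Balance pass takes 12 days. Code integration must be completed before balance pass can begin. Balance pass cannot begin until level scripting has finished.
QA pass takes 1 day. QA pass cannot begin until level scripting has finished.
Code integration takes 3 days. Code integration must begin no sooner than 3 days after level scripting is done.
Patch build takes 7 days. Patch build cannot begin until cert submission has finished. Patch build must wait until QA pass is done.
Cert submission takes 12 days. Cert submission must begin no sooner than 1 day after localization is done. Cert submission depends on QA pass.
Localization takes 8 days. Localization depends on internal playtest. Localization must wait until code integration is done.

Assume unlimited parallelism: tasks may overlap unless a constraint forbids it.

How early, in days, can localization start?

After its own release at day 3, level scripting can start at day 3 and finishes at day 12.
Code integration waits on level scripting (finishes day 12, plus 3-day gap → day 15), so it starts at day 15 and finishes at 15 + 3 = day 18.
Internal playtest cannot start until code integration (finishes day 18, plus 2-day gap → day 20); level scripting (finishes day 12). The controlling bound is day 20, so internal playtest finishes at 20 + 11 = day 31.
Localization waits on internal playtest (finishes day 31); code integration (finishes day 18). The latest of these is day 31, which is the earliest localization can start.

31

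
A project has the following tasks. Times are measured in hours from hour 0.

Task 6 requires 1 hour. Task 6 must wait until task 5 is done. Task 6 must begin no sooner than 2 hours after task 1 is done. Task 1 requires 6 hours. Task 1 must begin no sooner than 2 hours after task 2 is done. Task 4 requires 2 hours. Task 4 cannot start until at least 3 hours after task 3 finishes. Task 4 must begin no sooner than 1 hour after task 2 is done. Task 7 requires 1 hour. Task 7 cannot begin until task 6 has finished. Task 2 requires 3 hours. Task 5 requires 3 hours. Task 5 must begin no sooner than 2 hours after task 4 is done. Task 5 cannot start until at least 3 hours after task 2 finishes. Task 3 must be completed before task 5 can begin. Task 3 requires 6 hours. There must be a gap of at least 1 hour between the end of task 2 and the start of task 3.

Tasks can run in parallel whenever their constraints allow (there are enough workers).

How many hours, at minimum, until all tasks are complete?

Task 2 can start immediately at hour 0; it finishes at hour 3.
Task 3 cannot begin until task 2 (finishes hour 3, plus 1-hour gap → hour 4). It runs from hour 4 to 4 + 6 = hour 10.
Task 4 has to wait for task 3 (finishes hour 10, plus 3-hour gap → hour 13); task 2 (finishes hour 3, plus 1-hour gap → hour 4). The latest of these is hour 13, so task 4 runs hour 13 to 13 + 2 = hour 15.
Task 5 has to wait for task 4 (finishes hour 15, plus 2-hour gap → hour 17); task 2 (finishes hour 3, plus 3-hour gap → hour 6); task 3 (finishes hour 10). The latest of these is hour 17, so task 5 runs hour 17 to 17 + 3 = hour 20.
Task 1 cannot begin until task 2 (finishes hour 3, plus 2-hour gap → hour 5). It runs from hour 5 to 5 + 6 = hour 11.
Task 6 needs all of task 5 (finishes hour 20); task 1 (finishes hour 11, plus 2-hour gap → hour 13). That puts its earliest start at hour 20; it finishes at 20 + 1 = hour 21.
After task 6 (finishes hour 21), task 7 can start at hour 21 and finishes at hour 22.
All tasks are finished once the last one completes. Finish times: Task 1 at 11, Task 2 at 3, Task 3 at 10, Task 4 at 15, Task 5 at 20, Task 6 at 21, Task 7 at 22. The latest is hour 22.

22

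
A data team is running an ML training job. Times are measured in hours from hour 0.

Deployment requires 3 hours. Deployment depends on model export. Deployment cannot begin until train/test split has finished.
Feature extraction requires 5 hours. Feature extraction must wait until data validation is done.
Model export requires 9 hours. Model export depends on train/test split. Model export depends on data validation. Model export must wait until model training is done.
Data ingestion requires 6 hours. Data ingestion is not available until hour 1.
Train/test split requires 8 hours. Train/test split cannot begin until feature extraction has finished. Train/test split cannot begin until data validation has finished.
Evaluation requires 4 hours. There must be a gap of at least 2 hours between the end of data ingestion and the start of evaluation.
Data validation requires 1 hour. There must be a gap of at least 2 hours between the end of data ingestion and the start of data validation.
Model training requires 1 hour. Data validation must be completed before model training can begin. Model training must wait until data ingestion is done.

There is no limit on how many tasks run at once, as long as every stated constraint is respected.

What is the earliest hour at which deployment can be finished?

Data ingestion cannot begin until its own release at hour 1. It runs from hour 1 to 1 + 6 = hour 7.
After data ingestion (finishes hour 7, plus 2-hour gap → hour 9), data validation can start at hour 9 and finishes at hour 10.
Model training has to wait for data validation (finishes hour 10); data ingestion (finishes hour 7). The latest of these is hour 10, so model training runs hour 10 to 10 + 1 = hour 11.
Feature extraction waits on data validation (finishes hour 10), so it starts at hour 10 and finishes at 10 + 5 = hour 15.
Train/test split cannot start until feature extraction (finishes hour 15); data validation (finishes hour 10). The controlling bound is hour 15, so train/test split finishes at 15 + 8 = hour 23.
Model export needs all of train/test split (finishes hour 23); data validation (finishes hour 10); model training (finishes hour 11). That puts its earliest start at hour 23; it finishes at 23 + 9 = hour 32.
Deployment cannot start until model export (finishes hour 32); train/test split (finishes hour 23). The controlling bound is hour 32, so deployment finishes at 32 + 3 = hour 35.

35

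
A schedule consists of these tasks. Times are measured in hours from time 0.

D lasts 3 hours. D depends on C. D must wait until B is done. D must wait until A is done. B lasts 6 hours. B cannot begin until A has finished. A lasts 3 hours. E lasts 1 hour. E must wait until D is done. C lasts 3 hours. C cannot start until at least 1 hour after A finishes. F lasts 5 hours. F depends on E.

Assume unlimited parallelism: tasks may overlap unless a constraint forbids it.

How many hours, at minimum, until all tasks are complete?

18

A has no prerequisites, so it starts at hour 0 and finishes at hour 3.
After A (finishes hour 3, plus 1-hour gap → hour 4), C can start at hour 4 and finishes at hour 7.
B waits on A (finishes hour 3), so it starts at hour 3 and finishes at 3 + 6 = hour 9.
D cannot start until C (finishes hour 7); B (finishes hour 9); A (finishes hour 3). The controlling bound is hour 9, so D finishes at 9 + 3 = hour 12.
E cannot begin until D (finishes hour 12). It runs from hour 12 to 12 + 1 = hour 13.
After E (finishes hour 13), F can start at hour 13 and finishes at hour 18.
All tasks are finished once the last one completes. Finish times: A at 3, B at 9, C at 7, D at 12, E at 13, F at 18. The latest is hour 18.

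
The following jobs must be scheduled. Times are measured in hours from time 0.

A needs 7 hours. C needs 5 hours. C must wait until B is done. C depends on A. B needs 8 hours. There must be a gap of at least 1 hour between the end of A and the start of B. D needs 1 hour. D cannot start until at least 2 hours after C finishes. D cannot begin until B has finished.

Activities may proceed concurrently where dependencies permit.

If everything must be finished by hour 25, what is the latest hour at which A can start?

Nothing follows D; the deadline of hour 25 is its only limit. It must start by 25 − 1 = hour 24.
Since D (must start by hour 24, minus 2-hour gap → hour 22) depends on it, C must finish by hour 22. Backing off its 5-hour duration gives a latest start of hour 17.
B feeds C (must start by hour 17); D (must start by hour 24). Taking the minimum, B must finish by hour 17 and start by 17 − 8 = hour 9.
A feeds B (must start by hour 9, minus 1-hour gap → hour 8); C (must start by hour 17). Taking the minimum, A must finish by hour 8 and start by 8 − 7 = hour 1.

1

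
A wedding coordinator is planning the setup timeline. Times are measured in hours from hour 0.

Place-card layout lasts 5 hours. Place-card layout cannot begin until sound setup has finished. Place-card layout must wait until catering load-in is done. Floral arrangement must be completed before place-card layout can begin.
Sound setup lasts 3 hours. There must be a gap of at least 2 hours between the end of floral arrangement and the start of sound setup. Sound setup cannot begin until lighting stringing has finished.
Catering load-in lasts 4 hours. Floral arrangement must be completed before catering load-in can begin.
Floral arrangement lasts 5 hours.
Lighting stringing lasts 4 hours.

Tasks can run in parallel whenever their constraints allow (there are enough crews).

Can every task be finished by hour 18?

Yes

Nothing blocks lighting stringing, so it runs from hour 0 to hour 4.
Nothing blocks floral arrangement, so it runs from hour 0 to hour 5.
Catering load-in waits on floral arrangement (finishes hour 5), so it starts at hour 5 and finishes at 5 + 4 = hour 9.
Sound setup cannot start until floral arrangement (finishes hour 5, plus 2-hour gap → hour 7); lighting stringing (finishes hour 4). The controlling bound is hour 7, so sound setup finishes at 7 + 3 = hour 10.
For place-card layout: sound setup (finishes hour 10); catering load-in (finishes hour 9); floral arrangement (finishes hour 5). Taking the maximum gives a start of hour 10, and it finishes at 10 + 5 = hour 15.
Every task is finished by hour 15, which is no later than the deadline of 18, so the schedule is feasible.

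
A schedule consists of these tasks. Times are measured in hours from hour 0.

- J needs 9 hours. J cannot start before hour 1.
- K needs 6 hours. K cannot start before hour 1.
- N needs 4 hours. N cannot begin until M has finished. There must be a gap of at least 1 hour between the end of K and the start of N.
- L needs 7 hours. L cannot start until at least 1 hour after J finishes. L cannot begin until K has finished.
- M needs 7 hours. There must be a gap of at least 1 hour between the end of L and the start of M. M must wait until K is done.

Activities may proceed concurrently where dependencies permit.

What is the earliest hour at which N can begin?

K waits on its own release at hour 1, so it starts at hour 1 and finishes at 1 + 6 = hour 7.
J waits on its own release at hour 1, so it starts at hour 1 and finishes at 1 + 9 = hour 10.
L cannot start until J (finishes hour 10, plus 1-hour gap → hour 11); K (finishes hour 7). The controlling bound is hour 11, so L finishes at 11 + 7 = hour 18.
For M: L (finishes hour 18, plus 1-hour gap → hour 19); K (finishes hour 7). Taking the maximum gives a start of hour 19, and it finishes at 19 + 7 = hour 26.
N waits on M (finishes hour 26); K (finishes hour 7, plus 1-hour gap → hour 8). The latest of these is hour 26, which is the earliest N can start.

26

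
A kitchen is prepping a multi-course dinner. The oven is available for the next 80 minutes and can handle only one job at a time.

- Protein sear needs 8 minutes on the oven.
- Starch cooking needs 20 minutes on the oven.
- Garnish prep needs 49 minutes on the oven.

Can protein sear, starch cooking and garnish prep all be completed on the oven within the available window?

Running back to back, the jobs need 8 + 20 + 49 = 77 minutes on the oven.
Since 77 ≤ 80, they fit within the window.

Yes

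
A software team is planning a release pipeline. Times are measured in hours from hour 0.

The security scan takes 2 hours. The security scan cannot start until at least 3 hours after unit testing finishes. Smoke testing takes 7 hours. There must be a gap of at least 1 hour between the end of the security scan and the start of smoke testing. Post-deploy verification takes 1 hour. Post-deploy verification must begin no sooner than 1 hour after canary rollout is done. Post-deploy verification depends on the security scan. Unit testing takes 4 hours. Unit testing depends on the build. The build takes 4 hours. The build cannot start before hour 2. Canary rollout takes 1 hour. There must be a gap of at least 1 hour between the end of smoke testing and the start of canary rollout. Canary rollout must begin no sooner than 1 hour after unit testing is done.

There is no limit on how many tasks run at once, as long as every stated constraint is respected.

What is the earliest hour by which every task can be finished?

The build cannot begin until its own release at hour 2. It runs from hour 2 to 2 + 4 = hour 6.
Unit testing cannot begin until the build (finishes hour 6). It runs from hour 6 to 6 + 4 = hour 10.
After unit testing (finishes hour 10, plus 3-hour gap → hour 13), the security scan can start at hour 13 and finishes at hour 15.
Smoke testing waits on the security scan (finishes hour 15, plus 1-hour gap → hour 16), so it starts at hour 16 and finishes at 16 + 7 = hour 23.
Canary rollout cannot start until smoke testing (finishes hour 23, plus 1-hour gap → hour 24); unit testing (finishes hour 10, plus 1-hour gap → hour 11). The controlling bound is hour 24, so canary rollout finishes at 24 + 1 = hour 25.
Post-deploy verification has to wait for canary rollout (finishes hour 25, plus 1-hour gap → hour 26); the security scan (finishes hour 15). The latest of these is hour 26, so post-deploy verification runs hour 26 to 26 + 1 = hour 27.
All tasks are finished once the last one completes. Finish times: The build at 6, Unit testing at 10, The security scan at 15, Smoke testing at 23, Canary rollout at 25, Post-deploy verification at 27. The latest is hour 27.

27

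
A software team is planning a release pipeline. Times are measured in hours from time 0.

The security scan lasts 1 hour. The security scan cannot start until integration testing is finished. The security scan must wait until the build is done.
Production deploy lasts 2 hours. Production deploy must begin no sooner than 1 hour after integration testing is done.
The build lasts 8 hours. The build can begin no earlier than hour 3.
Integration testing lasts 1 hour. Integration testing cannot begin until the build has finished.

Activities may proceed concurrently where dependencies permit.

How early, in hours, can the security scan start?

12

The build waits on its own release at hour 3, so it starts at hour 3 and finishes at 3 + 8 = hour 11.
Integration testing waits on the build (finishes hour 11), so it starts at hour 11 and finishes at 11 + 1 = hour 12.
The security scan waits on integration testing (finishes hour 12); the build (finishes hour 11). The latest of these is hour 12, which is the earliest the security scan can start.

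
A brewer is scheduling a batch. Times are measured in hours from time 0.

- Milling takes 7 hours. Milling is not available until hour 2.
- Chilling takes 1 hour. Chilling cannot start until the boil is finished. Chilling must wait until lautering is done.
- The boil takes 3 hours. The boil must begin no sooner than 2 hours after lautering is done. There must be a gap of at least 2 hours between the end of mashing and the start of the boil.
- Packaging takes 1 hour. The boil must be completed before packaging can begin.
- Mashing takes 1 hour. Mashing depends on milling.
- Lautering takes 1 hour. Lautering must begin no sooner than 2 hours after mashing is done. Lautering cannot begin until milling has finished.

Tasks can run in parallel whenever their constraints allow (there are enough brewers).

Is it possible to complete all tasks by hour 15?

Milling cannot begin until its own release at hour 2. It runs from hour 2 to 2 + 7 = hour 9.
Mashing cannot begin until milling (finishes hour 9). It runs from hour 9 to 9 + 1 = hour 10.
Lautering cannot start until mashing (finishes hour 10, plus 2-hour gap → hour 12); milling (finishes hour 9). The controlling bound is hour 12, so lautering finishes at 12 + 1 = hour 13.
The boil cannot start until lautering (finishes hour 13, plus 2-hour gap → hour 15); mashing (finishes hour 10, plus 2-hour gap → hour 12). The controlling bound is hour 15, so the boil finishes at 15 + 3 = hour 18.
Packaging waits on the boil (finishes hour 18), so it starts at hour 18 and finishes at 18 + 1 = hour 19.
For chilling: the boil (finishes hour 18); lautering (finishes hour 13). Taking the maximum gives a start of hour 18, and it finishes at 18 + 1 = hour 19.
The earliest everything can be done is hour 19, which is after the deadline of 15, so it is not possible.

No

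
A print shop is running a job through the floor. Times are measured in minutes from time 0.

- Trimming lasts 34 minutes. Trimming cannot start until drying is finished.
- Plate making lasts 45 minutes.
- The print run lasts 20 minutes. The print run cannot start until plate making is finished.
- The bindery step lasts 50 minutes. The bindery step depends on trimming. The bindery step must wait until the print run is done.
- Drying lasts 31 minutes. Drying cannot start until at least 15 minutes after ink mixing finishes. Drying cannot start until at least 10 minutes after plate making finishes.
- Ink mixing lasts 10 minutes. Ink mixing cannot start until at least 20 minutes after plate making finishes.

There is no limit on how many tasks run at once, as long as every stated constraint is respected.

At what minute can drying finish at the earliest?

Plate making has no prerequisites, so it starts at minute 0 and finishes at minute 45.
Ink mixing waits on plate making (finishes minute 45, plus 20-minute gap → minute 65), so it starts at minute 65 and finishes at 65 + 10 = minute 75.
For drying: ink mixing (finishes minute 75, plus 15-minute gap → minute 90); plate making (finishes minute 45, plus 10-minute gap → minute 55). Taking the maximum gives a start of minute 90, and it finishes at 90 + 31 = minute 121.

121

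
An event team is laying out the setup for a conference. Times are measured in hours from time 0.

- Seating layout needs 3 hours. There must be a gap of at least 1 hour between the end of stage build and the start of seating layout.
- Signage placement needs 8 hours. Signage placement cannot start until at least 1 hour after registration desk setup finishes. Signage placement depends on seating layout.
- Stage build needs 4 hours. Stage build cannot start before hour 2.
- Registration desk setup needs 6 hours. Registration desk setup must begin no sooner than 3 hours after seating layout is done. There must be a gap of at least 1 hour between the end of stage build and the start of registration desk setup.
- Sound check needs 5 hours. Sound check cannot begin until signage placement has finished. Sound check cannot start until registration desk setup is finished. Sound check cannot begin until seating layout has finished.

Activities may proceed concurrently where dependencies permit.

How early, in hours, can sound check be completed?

Stage build cannot begin until its own release at hour 2. It runs from hour 2 to 2 + 4 = hour 6.
Seating layout waits on stage build (finishes hour 6, plus 1-hour gap → hour 7), so it starts at hour 7 and finishes at 7 + 3 = hour 10.
For registration desk setup: seating layout (finishes hour 10, plus 3-hour gap → hour 13); stage build (finishes hour 6, plus 1-hour gap → hour 7). Taking the maximum gives a start of hour 13, and it finishes at 13 + 6 = hour 19.
Signage placement cannot start until registration desk setup (finishes hour 19, plus 1-hour gap → hour 20); seating layout (finishes hour 10). The controlling bound is hour 20, so signage placement finishes at 20 + 8 = hour 28.
Sound check needs all of signage placement (finishes hour 28); registration desk setup (finishes hour 19); seating layout (finishes hour 10). That puts its earliest start at hour 28; it finishes at 28 + 5 = hour 33.

33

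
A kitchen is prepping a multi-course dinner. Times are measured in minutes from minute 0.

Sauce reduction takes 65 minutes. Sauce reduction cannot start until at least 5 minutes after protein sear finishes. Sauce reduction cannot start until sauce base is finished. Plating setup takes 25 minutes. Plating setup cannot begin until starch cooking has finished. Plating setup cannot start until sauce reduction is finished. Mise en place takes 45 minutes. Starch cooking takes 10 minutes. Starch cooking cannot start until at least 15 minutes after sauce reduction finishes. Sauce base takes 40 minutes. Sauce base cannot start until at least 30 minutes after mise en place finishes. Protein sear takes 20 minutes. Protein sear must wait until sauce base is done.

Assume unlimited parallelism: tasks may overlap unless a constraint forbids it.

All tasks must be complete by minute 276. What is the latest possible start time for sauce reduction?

Plating setup must finish by minute 276; it takes 25 minutes, so it must start by 276 − 25 = minute 251.
Starch cooking has to be done before plating setup (must start by minute 251). That means finishing by minute 251, i.e. starting by 251 − 10 = minute 241.
Sauce reduction must finish in time for starch cooking (must start by minute 241, minus 15-minute gap → minute 226); plating setup (must start by minute 251). The tightest is minute 226, so sauce reduction must start by 226 − 65 = minute 161.

161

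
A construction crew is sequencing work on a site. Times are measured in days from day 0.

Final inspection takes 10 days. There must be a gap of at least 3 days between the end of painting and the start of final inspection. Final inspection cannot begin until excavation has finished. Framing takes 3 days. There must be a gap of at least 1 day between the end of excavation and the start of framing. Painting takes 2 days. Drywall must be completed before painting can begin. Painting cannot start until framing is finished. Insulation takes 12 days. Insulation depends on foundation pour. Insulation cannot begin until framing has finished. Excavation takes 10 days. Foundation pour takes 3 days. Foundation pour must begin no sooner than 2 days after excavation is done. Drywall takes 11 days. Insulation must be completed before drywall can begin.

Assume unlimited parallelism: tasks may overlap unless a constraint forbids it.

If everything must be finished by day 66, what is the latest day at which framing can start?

25

To finish by day 66, final inspection (duration 10) must start no later than day 56.
Painting has to be done before final inspection (must start by day 56, minus 3-day gap → day 53). That means finishing by day 53, i.e. starting by 53 − 2 = day 51.
Drywall has to be done before painting (must start by day 51). That means finishing by day 51, i.e. starting by 51 − 11 = day 40.
Insulation must finish before drywall (must start by day 40). With a 12-day duration, insulation must start by 40 − 12 = day 28.
For framing: insulation (must start by day 28); painting (must start by day 51). The most restrictive is day 28; with a 3-day duration, framing must start by day 25.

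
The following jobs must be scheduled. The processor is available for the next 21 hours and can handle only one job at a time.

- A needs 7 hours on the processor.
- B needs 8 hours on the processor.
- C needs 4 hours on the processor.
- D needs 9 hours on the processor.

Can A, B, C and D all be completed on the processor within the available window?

No

Running back to back, the jobs need 7 + 8 + 4 + 9 = 28 hours on the processor.
Since 28 > 21, they cannot all fit.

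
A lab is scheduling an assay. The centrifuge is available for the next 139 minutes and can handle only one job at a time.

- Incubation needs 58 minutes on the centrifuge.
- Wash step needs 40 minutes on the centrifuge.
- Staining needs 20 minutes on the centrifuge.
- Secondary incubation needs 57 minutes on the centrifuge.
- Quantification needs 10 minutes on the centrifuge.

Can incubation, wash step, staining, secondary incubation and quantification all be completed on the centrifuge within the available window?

Running back to back, the jobs need 58 + 40 + 20 + 57 + 10 = 185 minutes on the centrifuge.
Since 185 > 139, they cannot all fit.

No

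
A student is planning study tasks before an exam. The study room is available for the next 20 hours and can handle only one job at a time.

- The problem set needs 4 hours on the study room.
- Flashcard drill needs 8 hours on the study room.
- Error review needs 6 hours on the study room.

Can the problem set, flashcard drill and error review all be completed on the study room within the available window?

Running back to back, the jobs need 4 + 8 + 6 = 18 hours on the study room.
Since 18 ≤ 20, they fit within the window.

Yes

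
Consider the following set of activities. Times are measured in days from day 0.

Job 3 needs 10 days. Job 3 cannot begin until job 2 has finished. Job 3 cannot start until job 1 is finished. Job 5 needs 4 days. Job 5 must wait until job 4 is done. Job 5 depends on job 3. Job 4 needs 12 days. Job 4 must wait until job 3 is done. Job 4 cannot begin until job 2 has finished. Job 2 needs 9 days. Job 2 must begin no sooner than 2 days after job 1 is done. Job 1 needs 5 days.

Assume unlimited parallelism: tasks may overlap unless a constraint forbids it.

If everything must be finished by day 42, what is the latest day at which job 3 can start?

16

Job 5 has no dependents, so it just needs to finish by day 42. Starting by 42 − 4 = day 38 achieves that.
Job 4 feeds into job 5 (must start by day 38); so job 4 must finish by day 38 and therefore start by day 26.
Job 3 must finish in time for job 4 (must start by day 26); job 5 (must start by day 38). The tightest is day 26, so job 3 must start by 26 − 10 = day 16.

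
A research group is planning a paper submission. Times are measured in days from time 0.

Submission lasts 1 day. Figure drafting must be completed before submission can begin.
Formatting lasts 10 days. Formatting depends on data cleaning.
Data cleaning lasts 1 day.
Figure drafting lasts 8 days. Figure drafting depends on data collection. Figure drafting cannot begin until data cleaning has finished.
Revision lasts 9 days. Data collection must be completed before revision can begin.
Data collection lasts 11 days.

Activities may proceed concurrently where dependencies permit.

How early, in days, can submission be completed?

20

Data cleaning has no prerequisites, so it starts at day 0 and finishes at day 1.
Nothing blocks data collection, so it runs from day 0 to day 11.
Figure drafting has to wait for data collection (finishes day 11); data cleaning (finishes day 1). The latest of these is day 11, so figure drafting runs day 11 to 11 + 8 = day 19.
Submission cannot begin until figure drafting (finishes day 19). It runs from day 19 to 19 + 1 = day 20.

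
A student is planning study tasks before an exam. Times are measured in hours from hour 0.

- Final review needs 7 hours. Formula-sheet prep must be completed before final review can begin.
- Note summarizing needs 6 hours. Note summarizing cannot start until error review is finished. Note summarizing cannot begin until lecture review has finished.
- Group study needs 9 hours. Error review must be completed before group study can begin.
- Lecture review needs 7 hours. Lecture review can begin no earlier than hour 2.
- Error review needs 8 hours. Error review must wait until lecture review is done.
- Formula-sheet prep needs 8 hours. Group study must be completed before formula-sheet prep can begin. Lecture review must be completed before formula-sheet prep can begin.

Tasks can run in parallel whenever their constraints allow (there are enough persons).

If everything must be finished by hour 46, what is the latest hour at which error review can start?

14

Final review has no dependents, so it just needs to finish by hour 46. Starting by 46 − 7 = hour 39 achieves that.
Since final review (must start by hour 39) depends on it, formula-sheet prep must finish by hour 39. Backing off its 8-hour duration gives a latest start of hour 31.
Group study feeds into formula-sheet prep (must start by hour 31); so group study must finish by hour 31 and therefore start by hour 22.
Note summarizing has no dependents, so it just needs to finish by hour 46. Starting by 46 − 6 = hour 40 achieves that.
Error review must finish in time for group study (must start by hour 22); note summarizing (must start by hour 40). The tightest is hour 22, so error review must start by 22 − 8 = hour 14.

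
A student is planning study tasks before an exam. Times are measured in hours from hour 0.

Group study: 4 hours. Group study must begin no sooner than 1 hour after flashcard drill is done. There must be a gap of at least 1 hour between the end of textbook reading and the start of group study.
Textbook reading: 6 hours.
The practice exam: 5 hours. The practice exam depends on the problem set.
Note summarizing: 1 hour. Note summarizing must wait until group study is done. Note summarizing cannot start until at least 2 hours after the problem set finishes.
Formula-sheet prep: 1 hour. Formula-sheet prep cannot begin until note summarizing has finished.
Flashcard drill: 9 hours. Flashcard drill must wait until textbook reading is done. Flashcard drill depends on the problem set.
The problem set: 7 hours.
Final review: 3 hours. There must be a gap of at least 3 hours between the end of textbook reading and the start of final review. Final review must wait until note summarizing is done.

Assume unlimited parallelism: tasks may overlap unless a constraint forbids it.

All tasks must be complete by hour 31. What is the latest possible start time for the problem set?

To finish by hour 31, formula-sheet prep (duration 1) must start no later than hour 30.
To finish by hour 31, final review (duration 3) must start no later than hour 28.
Note summarizing has several dependents: formula-sheet prep (must start by hour 30); final review (must start by hour 28). The earliest of those limits is hour 28, so note summarizing must start by 28 − 1 = hour 27.
Group study feeds into note summarizing (must start by hour 27); so group study must finish by hour 27 and therefore start by hour 23.
Flashcard drill feeds into group study (must start by hour 23, minus 1-hour gap → hour 22); so flashcard drill must finish by hour 22 and therefore start by hour 13.
To finish by hour 31, the practice exam (duration 5) must start no later than hour 26.
The problem set must finish in time for flashcard drill (must start by hour 13); the practice exam (must start by hour 26); note summarizing (must start by hour 27, minus 2-hour gap → hour 25). The tightest is hour 13, so the problem set must start by 13 − 7 = hour 6.

6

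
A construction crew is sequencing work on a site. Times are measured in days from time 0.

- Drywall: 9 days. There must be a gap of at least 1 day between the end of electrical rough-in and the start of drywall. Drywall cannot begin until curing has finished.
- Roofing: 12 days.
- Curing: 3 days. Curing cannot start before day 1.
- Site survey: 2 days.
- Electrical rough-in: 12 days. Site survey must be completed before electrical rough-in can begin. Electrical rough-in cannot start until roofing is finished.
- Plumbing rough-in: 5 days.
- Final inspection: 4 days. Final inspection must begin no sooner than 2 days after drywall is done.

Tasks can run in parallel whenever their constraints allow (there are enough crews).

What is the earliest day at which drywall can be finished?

34

Nothing blocks roofing, so it runs from day 0 to day 12.
After its own release at day 1, curing can start at day 1 and finishes at day 4.
Site survey can start immediately at day 0; it finishes at day 2.
Electrical rough-in has to wait for site survey (finishes day 2); roofing (finishes day 12). The latest of these is day 12, so electrical rough-in runs day 12 to 12 + 12 = day 24.
Drywall has to wait for electrical rough-in (finishes day 24, plus 1-day gap → day 25); curing (finishes day 4). The latest of these is day 25, so drywall runs day 25 to 25 + 9 = day 34.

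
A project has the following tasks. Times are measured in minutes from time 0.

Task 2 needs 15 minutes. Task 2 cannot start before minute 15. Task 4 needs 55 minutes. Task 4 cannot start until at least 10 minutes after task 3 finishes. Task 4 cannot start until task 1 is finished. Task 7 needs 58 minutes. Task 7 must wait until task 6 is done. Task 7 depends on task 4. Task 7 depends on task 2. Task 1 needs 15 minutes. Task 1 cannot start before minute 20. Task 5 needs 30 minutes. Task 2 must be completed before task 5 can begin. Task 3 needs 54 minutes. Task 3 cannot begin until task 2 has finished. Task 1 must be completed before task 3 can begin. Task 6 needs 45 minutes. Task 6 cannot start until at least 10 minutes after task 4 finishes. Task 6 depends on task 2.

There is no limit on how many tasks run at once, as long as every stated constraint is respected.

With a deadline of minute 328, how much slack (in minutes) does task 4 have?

61

Task 2 waits on its own release at minute 15, so it starts at minute 15 and finishes at 15 + 15 = minute 30.
Task 1 cannot begin until its own release at minute 20. It runs from minute 20 to 20 + 15 = minute 35.
Task 3 needs all of task 2 (finishes minute 30); task 1 (finishes minute 35). That puts its earliest start at minute 35; it finishes at 35 + 54 = minute 89.
Task 4 needs all of task 3 (finishes minute 89, plus 10-minute gap → minute 99); task 1 (finishes minute 35). That puts its earliest start at minute 99; it finishes at 99 + 55 = minute 154.

Working backward from the deadline:
Nothing follows task 7; the deadline of minute 328 is its only limit. It must start by 328 − 58 = minute 270.
Task 6 feeds into task 7 (must start by minute 270); so task 6 must finish by minute 270 and therefore start by minute 225.
Task 4 feeds task 6 (must start by minute 225, minus 10-minute gap → minute 215); task 7 (must start by minute 270). Taking the minimum, task 4 must finish by minute 215 and start by 215 − 55 = minute 160.
So task 4 can start as early as minute 99 and as late as minute 160, giving 160 − 99 = 61 minutes of slack.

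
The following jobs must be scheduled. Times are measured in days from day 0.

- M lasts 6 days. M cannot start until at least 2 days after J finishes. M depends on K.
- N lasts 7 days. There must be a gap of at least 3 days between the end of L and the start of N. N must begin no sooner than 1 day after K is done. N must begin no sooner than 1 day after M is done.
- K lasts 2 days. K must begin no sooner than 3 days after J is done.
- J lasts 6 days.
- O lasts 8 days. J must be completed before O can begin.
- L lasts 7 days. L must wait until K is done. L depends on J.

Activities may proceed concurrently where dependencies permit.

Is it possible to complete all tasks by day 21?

No

Nothing blocks J, so it runs from day 0 to day 6.
After J (finishes day 6), O can start at day 6 and finishes at day 14.
After J (finishes day 6, plus 3-day gap → day 9), K can start at day 9 and finishes at day 11.
M has to wait for J (finishes day 6, plus 2-day gap → day 8); K (finishes day 11). The latest of these is day 11, so M runs day 11 to 11 + 6 = day 17.
L has to wait for K (finishes day 11); J (finishes day 6). The latest of these is day 11, so L runs day 11 to 11 + 7 = day 18.
N cannot start until L (finishes day 18, plus 3-day gap → day 21); K (finishes day 11, plus 1-day gap → day 12); M (finishes day 17, plus 1-day gap → day 18). The controlling bound is day 21, so N finishes at 21 + 7 = day 28.
The earliest everything can be done is day 28, which is after the deadline of 21, so it is not possible.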